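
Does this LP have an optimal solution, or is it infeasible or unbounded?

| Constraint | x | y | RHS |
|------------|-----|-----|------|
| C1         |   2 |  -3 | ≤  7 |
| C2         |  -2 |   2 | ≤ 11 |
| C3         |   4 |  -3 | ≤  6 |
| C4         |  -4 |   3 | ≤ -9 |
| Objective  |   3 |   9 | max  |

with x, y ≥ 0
C3 requires 4x - 3y ≤ 6, while C4 (-4x + 3y ≤ -9) is equivalent to 4x - 3y ≥ 9. Together they would need 9 ≤ 4x - 3y ≤ 6, which is impossible since 9 > 6. No point satisfies all constraints.

The feasible region is empty; the LP is infeasible.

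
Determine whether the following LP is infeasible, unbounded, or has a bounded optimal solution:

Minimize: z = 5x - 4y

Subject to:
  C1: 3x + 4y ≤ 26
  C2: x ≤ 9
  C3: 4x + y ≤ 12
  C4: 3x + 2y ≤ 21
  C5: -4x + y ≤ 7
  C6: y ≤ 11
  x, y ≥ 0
The point (0, 6.5) satisfies every constraint, so the LP is feasible; the constraints give x ≤ 9 and y ≤ 11, which with x, y ≥ 0 keep the feasible region inside a bounded box. A feasible, bounded LP attains a finite optimum at a vertex.

Feasible with finite optimum z* = -26 at (0, 6.5).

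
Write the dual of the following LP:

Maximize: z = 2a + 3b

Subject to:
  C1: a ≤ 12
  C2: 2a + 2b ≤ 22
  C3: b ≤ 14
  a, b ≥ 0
Minimize: z = 12y1 + 22y2 + 14y3

Subject to:
  C1: -y1 - 2y2 ≤ -2
  C2: -2y2 - y3 ≤ -3
  y1, y2, y3 ≥ 0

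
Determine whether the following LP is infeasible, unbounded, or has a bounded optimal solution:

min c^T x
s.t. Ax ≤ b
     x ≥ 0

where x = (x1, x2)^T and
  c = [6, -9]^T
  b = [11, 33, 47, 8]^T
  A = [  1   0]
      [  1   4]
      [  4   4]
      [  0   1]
The point (0, 8) satisfies every constraint, so the LP is feasible; the constraints give x1 ≤ 11 and x2 ≤ 8, which with x1, x2 ≥ 0 keep the feasible region inside a bounded box. A feasible, bounded LP attains a finite optimum at a vertex.

Feasible with finite optimum z* = -72 at (0, 8).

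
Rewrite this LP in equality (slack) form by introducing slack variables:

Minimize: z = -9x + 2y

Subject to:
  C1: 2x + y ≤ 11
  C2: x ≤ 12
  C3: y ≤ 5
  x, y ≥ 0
min z = -9x + 2y

s.t.
  2x + y + s1 = 11
  x + s2 = 12
  y + s3 = 5
  x, y, s1, s2, s3 ≥ 0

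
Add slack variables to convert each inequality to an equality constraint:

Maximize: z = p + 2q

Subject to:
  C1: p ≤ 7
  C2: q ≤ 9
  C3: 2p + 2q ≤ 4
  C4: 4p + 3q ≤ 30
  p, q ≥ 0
max z = p + 2q

s.t.
  p + s1 = 7
  q + s2 = 9
  2p + 2q + s3 = 4
  4p + 3q + s4 = 30
  p, q, s1, s2, s3, s4 ≥ 0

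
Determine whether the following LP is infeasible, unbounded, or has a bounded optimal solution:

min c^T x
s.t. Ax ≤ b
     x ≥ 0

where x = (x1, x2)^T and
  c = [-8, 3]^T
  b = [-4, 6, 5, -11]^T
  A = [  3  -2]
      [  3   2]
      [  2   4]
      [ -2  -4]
One constraint requires 2x1 + 4x2 ≤ 5, while the constraint -2x1 - 4x2 ≤ -11 is equivalent to 2x1 + 4x2 ≥ 11. Together they would need 11 ≤ 2x1 + 4x2 ≤ 5, which is impossible since 11 > 5. No point satisfies all constraints.

Infeasible: no point satisfies all constraints simultaneously.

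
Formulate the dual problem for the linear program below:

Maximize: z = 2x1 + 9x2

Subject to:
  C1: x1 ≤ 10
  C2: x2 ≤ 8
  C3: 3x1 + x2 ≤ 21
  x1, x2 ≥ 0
Minimize: z = 10y1 + 8y2 + 21y3

Subject to:
  C1: -y1 - 3y3 ≤ -2
  C2: -y2 - y3 ≤ -9
  y1, y2, y3 ≥ 0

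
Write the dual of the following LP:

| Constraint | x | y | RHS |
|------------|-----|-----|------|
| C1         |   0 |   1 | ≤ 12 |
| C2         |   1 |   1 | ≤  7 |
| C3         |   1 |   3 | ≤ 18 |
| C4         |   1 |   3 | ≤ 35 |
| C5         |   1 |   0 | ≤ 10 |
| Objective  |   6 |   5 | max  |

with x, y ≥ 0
Minimize: z = 12y1 + 7y2 + 18y3 + 35y4 + 10y5

Subject to:
  C1: -y2 - y3 - y4 - y5 ≤ -6
  C2: -y1 - y2 - 3y3 - 3y4 ≤ -5
  y1, y2, y3, y4, y5 ≥ 0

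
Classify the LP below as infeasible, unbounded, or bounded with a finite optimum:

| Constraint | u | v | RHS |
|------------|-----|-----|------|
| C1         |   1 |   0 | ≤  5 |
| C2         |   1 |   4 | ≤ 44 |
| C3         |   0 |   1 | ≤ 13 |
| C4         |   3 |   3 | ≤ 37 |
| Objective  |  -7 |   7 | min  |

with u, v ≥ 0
The point (5, 0) satisfies every constraint, so the LP is feasible; the constraints give u ≤ 5 and v ≤ 13, which with u, v ≥ 0 keep the feasible region inside a bounded box. A feasible, bounded LP attains a finite optimum at a vertex.

Evaluating z = -7u + 7v at each vertex:
  (0, 0): z = 0
  (5, 0): z = -35
  (5, 7.333): z = 16.33
  (1.778, 10.56): z = 61.44
  (0, 11): z = 77

The LP has an optimal solution: (5, 0) with z = -35.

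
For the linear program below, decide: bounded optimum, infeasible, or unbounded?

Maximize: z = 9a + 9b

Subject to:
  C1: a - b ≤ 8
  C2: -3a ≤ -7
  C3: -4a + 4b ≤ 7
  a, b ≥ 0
Feasible point: (3, 0) satisfies every constraint, so the LP is feasible.
Direction d = (1, 1): for each constraint row a, a·d ≤ 0 —
  (1)(1) + (-1)(1) = 0 ≤ 0
  (-3)(1) + (0)(1) = -3 ≤ 0
  (-4)(1) + (4)(1) = 0 ≤ 0
and d ≥ 0, so (3, 0) + t·d stays feasible for every t ≥ 0. Along this ray z = 9a + 9b changes by 18 per unit t, so z → +∞.

Unbounded: there is a feasible ray along which z → +∞.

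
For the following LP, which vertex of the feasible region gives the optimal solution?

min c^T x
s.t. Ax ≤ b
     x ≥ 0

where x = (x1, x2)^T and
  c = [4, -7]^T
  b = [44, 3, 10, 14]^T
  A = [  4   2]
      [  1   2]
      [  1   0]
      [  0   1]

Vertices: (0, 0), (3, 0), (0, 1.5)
(0, 1.5) with z = -10.5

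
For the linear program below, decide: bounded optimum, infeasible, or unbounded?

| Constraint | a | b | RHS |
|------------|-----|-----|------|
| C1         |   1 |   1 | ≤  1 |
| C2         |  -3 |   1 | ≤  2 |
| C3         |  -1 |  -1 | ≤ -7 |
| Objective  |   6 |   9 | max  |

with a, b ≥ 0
C1 requires a + b ≤ 1, while C3 (-a - b ≤ -7) is equivalent to a + b ≥ 7. Together they would need 7 ≤ a + b ≤ 1, which is impossible since 7 > 1. No point satisfies all constraints.

Infeasible: no point satisfies all constraints simultaneously.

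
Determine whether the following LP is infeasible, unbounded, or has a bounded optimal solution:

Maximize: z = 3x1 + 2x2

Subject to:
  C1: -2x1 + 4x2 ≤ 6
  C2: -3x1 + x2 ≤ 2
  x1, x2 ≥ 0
Feasible point: (0, 0) satisfies every constraint, so the LP is feasible.
Direction d = (1, 0): for each constraint row a, a·d ≤ 0 —
  (-2)(1) + (4)(0) = -2 ≤ 0
  (-3)(1) + (1)(0) = -3 ≤ 0
and d ≥ 0, so (0, 0) + t·d stays feasible for every t ≥ 0. Along this ray z = 3x1 + 2x2 changes by 3 per unit t, so z → +∞.

Unbounded — the objective can increase without bound over the feasible region.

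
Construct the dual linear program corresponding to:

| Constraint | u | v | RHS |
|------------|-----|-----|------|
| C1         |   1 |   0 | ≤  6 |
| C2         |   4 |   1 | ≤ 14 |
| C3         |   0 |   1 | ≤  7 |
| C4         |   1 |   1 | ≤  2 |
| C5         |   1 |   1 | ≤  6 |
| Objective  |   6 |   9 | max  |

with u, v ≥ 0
Minimize: z = 6y1 + 14y2 + 7y3 + 2y4 + 6y5

Subject to:
  C1: -y1 - 4y2 - y4 - y5 ≤ -6
  C2: -y2 - y3 - y4 - y5 ≤ -9
  y1, y2, y3, y4, y5 ≥ 0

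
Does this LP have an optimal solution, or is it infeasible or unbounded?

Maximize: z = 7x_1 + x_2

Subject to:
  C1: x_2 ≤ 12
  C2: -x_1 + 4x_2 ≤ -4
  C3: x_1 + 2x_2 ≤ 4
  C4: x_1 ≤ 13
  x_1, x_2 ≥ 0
The point (4, 0) satisfies every constraint, so the LP is feasible; the constraints give x_1 ≤ 13 and x_2 ≤ 12, which with x_1, x_2 ≥ 0 keep the feasible region inside a bounded box. A feasible, bounded LP attains a finite optimum at a vertex.

Evaluating z = 7x_1 + x_2 at each vertex:
  (4, 0): z = 28

Feasible with finite optimum z* = 28 at (4, 0).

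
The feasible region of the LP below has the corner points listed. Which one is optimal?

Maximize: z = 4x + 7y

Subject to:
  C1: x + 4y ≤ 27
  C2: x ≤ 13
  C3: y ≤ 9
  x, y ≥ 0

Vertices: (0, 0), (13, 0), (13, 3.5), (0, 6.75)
Evaluating z = 4x + 7y at each vertex:
  (0, 0): z = 0
  (13, 0): z = 52
  (13, 3.5): z = 76.5
  (0, 6.75): z = 47.25

The largest value is z = 76.5, attained at (13, 3.5).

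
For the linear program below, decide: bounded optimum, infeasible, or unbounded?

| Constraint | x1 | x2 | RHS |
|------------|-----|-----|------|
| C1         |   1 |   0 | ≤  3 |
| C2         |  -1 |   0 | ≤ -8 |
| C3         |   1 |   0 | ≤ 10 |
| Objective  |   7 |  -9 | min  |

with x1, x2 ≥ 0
C1 requires x1 ≤ 3, while C2 (-x1 ≤ -8) is equivalent to x1 ≥ 8. Together they would need 8 ≤ x1 ≤ 3, which is impossible since 8 > 3. No point satisfies all constraints.

Infeasible: no point satisfies all constraints simultaneously.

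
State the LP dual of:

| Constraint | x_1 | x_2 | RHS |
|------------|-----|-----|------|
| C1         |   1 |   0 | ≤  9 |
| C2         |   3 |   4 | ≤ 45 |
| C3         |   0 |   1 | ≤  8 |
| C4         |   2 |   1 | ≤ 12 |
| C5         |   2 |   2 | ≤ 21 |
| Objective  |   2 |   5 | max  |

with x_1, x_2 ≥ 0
Minimize: z = 9y1 + 45y2 + 8y3 + 12y4 + 21y5

Subject to:
  C1: -y1 - 3y2 - 2y4 - 2y5 ≤ -2
  C2: -4y2 - y3 - y4 - 2y5 ≤ -5
  y1, y2, y3, y4, y5 ≥ 0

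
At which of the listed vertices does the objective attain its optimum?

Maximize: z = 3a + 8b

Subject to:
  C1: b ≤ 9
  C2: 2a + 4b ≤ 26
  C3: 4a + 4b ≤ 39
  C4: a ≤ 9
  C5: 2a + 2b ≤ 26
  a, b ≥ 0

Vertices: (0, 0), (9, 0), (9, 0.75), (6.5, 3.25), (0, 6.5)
(0, 6.5) with z = 52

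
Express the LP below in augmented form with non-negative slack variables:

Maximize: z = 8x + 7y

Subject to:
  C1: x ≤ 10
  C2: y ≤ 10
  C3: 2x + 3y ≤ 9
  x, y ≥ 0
max z = 8x + 7y

s.t.
  x + s1 = 10
  y + s2 = 10
  2x + 3y + s3 = 9
  x, y, s1, s2, s3 ≥ 0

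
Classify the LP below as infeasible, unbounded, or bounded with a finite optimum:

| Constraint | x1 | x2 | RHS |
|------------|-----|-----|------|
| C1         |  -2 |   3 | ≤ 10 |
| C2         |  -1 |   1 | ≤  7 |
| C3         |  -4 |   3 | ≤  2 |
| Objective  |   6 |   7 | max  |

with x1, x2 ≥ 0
Feasible point: (0, 0) satisfies every constraint, so the LP is feasible.
Direction d = (1, 0): for each constraint row a, a·d ≤ 0 —
  (-2)(1) + (3)(0) = -2 ≤ 0
  (-1)(1) + (1)(0) = -1 ≤ 0
  (-4)(1) + (3)(0) = -4 ≤ 0
and d ≥ 0, so (0, 0) + t·d stays feasible for every t ≥ 0. Along this ray z = 6x1 + 7x2 changes by 6 per unit t, so z → +∞.

Unbounded — the objective can increase without bound over the feasible region.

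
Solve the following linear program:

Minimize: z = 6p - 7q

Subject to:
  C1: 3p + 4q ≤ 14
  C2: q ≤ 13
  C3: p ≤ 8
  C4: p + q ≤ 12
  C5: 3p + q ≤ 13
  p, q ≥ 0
Each vertex is the intersection of two constraint boundaries that also satisfies all remaining constraints:
  p = 0 and q = 0 → (0, 0)
  3p + q = 13 and q = 0 → (4.333, 0)
  3p + 4q = 14 and 3p + q = 13 → (4.222, 0.3333)
  3p + 4q = 14 and p = 0 → (0, 3.5)

Evaluating z = 6p - 7q at each vertex:
  (0, 0): z = 0
  (4.333, 0): z = 26
  (4.222, 0.3333): z = 23
  (0, 3.5): z = -24.5

The minimum is at (0, 3.5) with z = -24.5.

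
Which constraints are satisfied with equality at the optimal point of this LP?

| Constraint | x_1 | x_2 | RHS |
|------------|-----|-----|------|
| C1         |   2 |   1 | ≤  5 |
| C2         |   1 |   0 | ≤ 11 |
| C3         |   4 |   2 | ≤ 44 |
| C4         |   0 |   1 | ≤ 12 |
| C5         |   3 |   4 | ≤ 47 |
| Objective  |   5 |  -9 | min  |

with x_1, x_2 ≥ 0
Optimal: x_1 = 0, x_2 = 5
Slack at optimum:
  C1: slack = 0 (binding)
  C2: slack = 11
  C3: slack = 34
  C4: slack = 7
  C5: slack = 27
  x_1 ≥ 0: x_1 = 0 (binding)
  x_2 ≥ 0: x_2 = 5
Binding constraints: C1, x_1 ≥ 0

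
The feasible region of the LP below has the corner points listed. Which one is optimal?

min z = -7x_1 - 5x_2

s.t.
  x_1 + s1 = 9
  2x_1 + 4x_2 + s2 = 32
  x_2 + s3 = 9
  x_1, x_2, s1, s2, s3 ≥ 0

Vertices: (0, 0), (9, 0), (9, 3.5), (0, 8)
Evaluating z = -7x_1 - 5x_2 at each vertex:
  (0, 0): z = 0
  (9, 0): z = -63
  (9, 3.5): z = -80.5
  (0, 8): z = -40

The smallest value is z = -80.5, attained at (9, 3.5).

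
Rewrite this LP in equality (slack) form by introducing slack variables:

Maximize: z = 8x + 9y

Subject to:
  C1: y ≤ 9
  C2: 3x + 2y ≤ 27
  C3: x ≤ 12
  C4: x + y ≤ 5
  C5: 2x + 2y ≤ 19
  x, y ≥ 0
max z = 8x + 9y

s.t.
  y + s1 = 9
  3x + 2y + s2 = 27
  x + s3 = 12
  x + y + s4 = 5
  2x + 2y + s5 = 19
  x, y, s1, s2, s3, s4, s5 ≥ 0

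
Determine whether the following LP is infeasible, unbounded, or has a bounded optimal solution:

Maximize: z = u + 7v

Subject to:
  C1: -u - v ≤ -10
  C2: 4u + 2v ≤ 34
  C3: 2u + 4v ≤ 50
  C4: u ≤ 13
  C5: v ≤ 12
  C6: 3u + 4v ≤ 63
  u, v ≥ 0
The point (1, 12) satisfies every constraint, so the LP is feasible; the constraints give u ≤ 13 and v ≤ 12, which with u, v ≥ 0 keep the feasible region inside a bounded box. A feasible, bounded LP attains a finite optimum at a vertex.

Evaluating z = u + 7v at each vertex:
  (7, 3): z = 28
  (3, 11): z = 80
  (1, 12): z = 85
  (0, 12): z = 84
  (0, 10): z = 70

The LP has an optimal solution: (1, 12) with z = 85.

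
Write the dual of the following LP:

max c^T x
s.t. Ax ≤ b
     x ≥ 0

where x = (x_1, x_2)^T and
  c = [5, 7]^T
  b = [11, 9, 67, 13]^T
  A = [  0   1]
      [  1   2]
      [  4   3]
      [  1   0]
Minimize: z = 11y1 + 9y2 + 67y3 + 13y4

Subject to:
  C1: -y2 - 4y3 - y4 ≤ -5
  C2: -y1 - 2y2 - 3y3 ≤ -7
  y1, y2, y3, y4 ≥ 0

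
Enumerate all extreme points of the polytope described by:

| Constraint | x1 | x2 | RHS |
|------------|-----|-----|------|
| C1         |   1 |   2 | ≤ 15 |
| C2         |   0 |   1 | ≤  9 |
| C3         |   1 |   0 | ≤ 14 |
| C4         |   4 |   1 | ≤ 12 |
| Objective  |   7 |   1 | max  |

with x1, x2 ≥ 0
Each vertex is the intersection of two constraint boundaries that also satisfies all remaining constraints:
  x1 = 0 and x2 = 0 → (0, 0)
  4x1 + x2 = 12 and x2 = 0 → (3, 0)
  x1 + 2x2 = 15 and 4x1 + x2 = 12 → (1.286, 6.857)
  x1 + 2x2 = 15 and x1 = 0 → (0, 7.5)

Vertices: (0, 0), (3, 0), (1.286, 6.857), (0, 7.5)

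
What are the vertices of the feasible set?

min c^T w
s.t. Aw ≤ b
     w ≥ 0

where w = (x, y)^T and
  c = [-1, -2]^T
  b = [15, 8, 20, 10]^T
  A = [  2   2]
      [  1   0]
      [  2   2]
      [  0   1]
Each vertex is the intersection of two constraint boundaries that also satisfies all remaining constraints:
  x = 0 and y = 0 → (0, 0)
  2x + 2y = 15 and y = 0 → (7.5, 0)
  2x + 2y = 15 and x = 0 → (0, 7.5)

Vertices: (0, 0), (7.5, 0), (0, 7.5)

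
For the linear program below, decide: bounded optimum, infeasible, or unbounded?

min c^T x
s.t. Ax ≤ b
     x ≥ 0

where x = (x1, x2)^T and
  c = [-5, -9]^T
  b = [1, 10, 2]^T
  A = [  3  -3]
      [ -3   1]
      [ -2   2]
Feasible point: (0, 0) satisfies every constraint, so the LP is feasible.
Direction d = (1, 1): for each constraint row a, a·d ≤ 0 —
  (3)(1) + (-3)(1) = 0 ≤ 0
  (-3)(1) + (1)(1) = -2 ≤ 0
  (-2)(1) + (2)(1) = 0 ≤ 0
and d ≥ 0, so (0, 0) + t·d stays feasible for every t ≥ 0. Along this ray z = -5x1 - 9x2 changes by -14 per unit t, so z → −∞.

Unbounded: there is a feasible ray along which z → −∞.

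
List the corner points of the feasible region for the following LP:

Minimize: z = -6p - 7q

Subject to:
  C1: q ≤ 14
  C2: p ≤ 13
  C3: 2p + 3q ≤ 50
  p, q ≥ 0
Each vertex is the intersection of two constraint boundaries that also satisfies all remaining constraints:
  p = 0 and q = 0 → (0, 0)
  p = 13 and q = 0 → (13, 0)
  p = 13 and 2p + 3q = 50 → (13, 8)
  q = 14 and 2p + 3q = 50 → (4, 14)
  q = 14 and p = 0 → (0, 14)

Vertices: (0, 0), (13, 0), (13, 8), (4, 14), (0, 14)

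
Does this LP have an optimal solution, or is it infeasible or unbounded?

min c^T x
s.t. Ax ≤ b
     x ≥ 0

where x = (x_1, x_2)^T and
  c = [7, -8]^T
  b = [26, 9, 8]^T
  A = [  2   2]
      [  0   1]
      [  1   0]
The point (0, 9) satisfies every constraint, so the LP is feasible; the constraints give x_1 ≤ 8 and x_2 ≤ 9, which with x_1, x_2 ≥ 0 keep the feasible region inside a bounded box. A feasible, bounded LP attains a finite optimum at a vertex.

Evaluating z = 7x_1 - 8x_2 at each vertex:
  (0, 0): z = 0
  (8, 0): z = 56
  (8, 5): z = 16
  (4, 9): z = -44
  (0, 9): z = -72

Feasible with finite optimum z* = -72 at (0, 9).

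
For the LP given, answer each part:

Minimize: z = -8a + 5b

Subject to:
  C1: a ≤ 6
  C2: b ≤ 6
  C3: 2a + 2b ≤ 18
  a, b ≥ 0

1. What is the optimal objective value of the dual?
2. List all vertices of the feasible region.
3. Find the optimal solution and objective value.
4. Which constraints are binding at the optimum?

1. -48 (by strong duality, equal to the primal optimum)
2. (0, 0), (6, 0), (6, 3), (3, 6), (0, 6)
3. a = 6, b = 0, z = -48
4. C1, b ≥ 0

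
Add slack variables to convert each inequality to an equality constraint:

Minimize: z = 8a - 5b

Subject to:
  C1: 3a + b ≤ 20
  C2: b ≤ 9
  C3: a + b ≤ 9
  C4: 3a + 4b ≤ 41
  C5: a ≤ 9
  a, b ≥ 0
min z = 8a - 5b

s.t.
  3a + b + s1 = 20
  b + s2 = 9
  a + b + s3 = 9
  3a + 4b + s4 = 41
  a + s5 = 9
  a, b, s1, s2, s3, s4, s5 ≥ 0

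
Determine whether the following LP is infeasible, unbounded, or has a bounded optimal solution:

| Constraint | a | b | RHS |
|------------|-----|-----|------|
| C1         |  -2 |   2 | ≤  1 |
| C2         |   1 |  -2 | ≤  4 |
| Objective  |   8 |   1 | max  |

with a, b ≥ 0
Feasible point: (0, 0) satisfies every constraint, so the LP is feasible.
Direction d = (1, 1): for each constraint row a, a·d ≤ 0 —
  (-2)(1) + (2)(1) = 0 ≤ 0
  (1)(1) + (-2)(1) = -1 ≤ 0
and d ≥ 0, so (0, 0) + t·d stays feasible for every t ≥ 0. Along this ray z = 8a + b changes by 9 per unit t, so z → +∞.

The LP is unbounded; z can be made arbitrarily large.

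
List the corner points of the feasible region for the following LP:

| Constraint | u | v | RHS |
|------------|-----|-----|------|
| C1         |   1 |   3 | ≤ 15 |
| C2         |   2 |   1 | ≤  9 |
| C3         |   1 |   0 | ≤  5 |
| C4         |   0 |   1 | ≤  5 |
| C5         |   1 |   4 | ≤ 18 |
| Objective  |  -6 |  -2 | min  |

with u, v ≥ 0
Each vertex is the intersection of two constraint boundaries that also satisfies all remaining constraints:
  u = 0 and v = 0 → (0, 0)
  2u + v = 9 and v = 0 → (4.5, 0)
  2u + v = 9 and u + 4v = 18 → (2.571, 3.857)
  u + 4v = 18 and u = 0 → (0, 4.5)

Vertices: (0, 0), (4.5, 0), (2.571, 3.857), (0, 4.5)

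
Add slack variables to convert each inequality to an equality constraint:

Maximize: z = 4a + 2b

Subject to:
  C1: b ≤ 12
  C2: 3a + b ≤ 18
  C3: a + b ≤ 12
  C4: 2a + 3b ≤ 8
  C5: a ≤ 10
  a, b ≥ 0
max z = 4a + 2b

s.t.
  b + s1 = 12
  3a + b + s2 = 18
  a + b + s3 = 12
  2a + 3b + s4 = 8
  a + s5 = 10
  a, b, s1, s2, s3, s4, s5 ≥ 0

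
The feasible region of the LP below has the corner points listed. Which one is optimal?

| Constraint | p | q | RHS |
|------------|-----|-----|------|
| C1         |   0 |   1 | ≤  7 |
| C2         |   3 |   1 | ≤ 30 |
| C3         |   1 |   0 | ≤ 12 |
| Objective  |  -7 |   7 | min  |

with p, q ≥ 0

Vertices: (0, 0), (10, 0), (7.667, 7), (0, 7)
Evaluating z = -7p + 7q at each vertex:
  (0, 0): z = 0
  (10, 0): z = -70
  (7.667, 7): z = -4.667
  (0, 7): z = 49

The smallest value is z = -70, attained at (10, 0).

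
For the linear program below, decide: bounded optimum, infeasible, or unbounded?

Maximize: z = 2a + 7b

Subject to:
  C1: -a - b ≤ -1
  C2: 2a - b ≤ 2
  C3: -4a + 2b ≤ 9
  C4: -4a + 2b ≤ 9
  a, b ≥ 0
Feasible point: (0, 1) satisfies every constraint, so the LP is feasible.
Direction d = (1, 2): for each constraint row a, a·d ≤ 0 —
  (-1)(1) + (-1)(2) = -3 ≤ 0
  (2)(1) + (-1)(2) = 0 ≤ 0
  (-4)(1) + (2)(2) = 0 ≤ 0
  (-4)(1) + (2)(2) = 0 ≤ 0
and d ≥ 0, so (0, 1) + t·d stays feasible for every t ≥ 0. Along this ray z = 2a + 7b changes by 16 per unit t, so z → +∞.

The LP is unbounded; z can be made arbitrarily large.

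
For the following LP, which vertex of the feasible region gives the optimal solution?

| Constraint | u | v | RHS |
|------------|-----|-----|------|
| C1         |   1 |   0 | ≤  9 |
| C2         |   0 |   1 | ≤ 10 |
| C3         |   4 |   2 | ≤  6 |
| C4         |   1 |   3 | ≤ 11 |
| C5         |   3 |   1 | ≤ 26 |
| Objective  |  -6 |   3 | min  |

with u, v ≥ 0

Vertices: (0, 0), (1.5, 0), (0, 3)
Evaluating z = -6u + 3v at each vertex:
  (0, 0): z = 0
  (1.5, 0): z = -9
  (0, 3): z = 9

The smallest value is z = -9, attained at (1.5, 0).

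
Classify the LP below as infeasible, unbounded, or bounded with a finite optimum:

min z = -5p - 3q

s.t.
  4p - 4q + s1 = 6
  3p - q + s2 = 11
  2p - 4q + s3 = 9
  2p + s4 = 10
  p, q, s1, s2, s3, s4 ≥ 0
Feasible point: (0, 0) satisfies every constraint, so the LP is feasible.
Direction d = (0, 1): for each constraint row a, a·d ≤ 0 —
  (4)(0) + (-4)(1) = -4 ≤ 0
  (3)(0) + (-1)(1) = -1 ≤ 0
  (2)(0) + (-4)(1) = -4 ≤ 0
  (2)(0) + (0)(1) = 0 ≤ 0
and d ≥ 0, so (0, 0) + t·d stays feasible for every t ≥ 0. Along this ray z = -5p - 3q changes by -3 per unit t, so z → −∞.

Unbounded: there is a feasible ray along which z → −∞.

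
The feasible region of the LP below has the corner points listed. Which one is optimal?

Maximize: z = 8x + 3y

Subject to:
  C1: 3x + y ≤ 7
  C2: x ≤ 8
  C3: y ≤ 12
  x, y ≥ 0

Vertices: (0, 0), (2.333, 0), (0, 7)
(0, 7) with z = 21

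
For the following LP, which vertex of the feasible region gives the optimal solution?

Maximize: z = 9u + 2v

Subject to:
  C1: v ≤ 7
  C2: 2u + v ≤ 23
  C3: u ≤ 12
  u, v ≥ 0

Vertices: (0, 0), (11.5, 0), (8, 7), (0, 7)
(11.5, 0) with z = 103.5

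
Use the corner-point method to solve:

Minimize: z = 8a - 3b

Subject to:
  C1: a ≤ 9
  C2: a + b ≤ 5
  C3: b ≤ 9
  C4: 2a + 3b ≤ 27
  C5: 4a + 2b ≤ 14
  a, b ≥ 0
Each vertex is the intersection of two constraint boundaries that also satisfies all remaining constraints:
  a = 0 and b = 0 → (0, 0)
  4a + 2b = 14 and b = 0 → (3.5, 0)
  a + b = 5 and 4a + 2b = 14 → (2, 3)
  a + b = 5 and a = 0 → (0, 5)

Evaluating z = 8a - 3b at each vertex:
  (0, 0): z = 0
  (3.5, 0): z = 28
  (2, 3): z = 7
  (0, 5): z = -15

The minimum is at (0, 5) with z = -15.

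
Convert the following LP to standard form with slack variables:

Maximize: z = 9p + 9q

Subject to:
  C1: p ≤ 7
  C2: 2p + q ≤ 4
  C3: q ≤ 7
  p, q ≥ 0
max z = 9p + 9q

s.t.
  p + s1 = 7
  2p + q + s2 = 4
  q + s3 = 7
  p, q, s1, s2, s3 ≥ 0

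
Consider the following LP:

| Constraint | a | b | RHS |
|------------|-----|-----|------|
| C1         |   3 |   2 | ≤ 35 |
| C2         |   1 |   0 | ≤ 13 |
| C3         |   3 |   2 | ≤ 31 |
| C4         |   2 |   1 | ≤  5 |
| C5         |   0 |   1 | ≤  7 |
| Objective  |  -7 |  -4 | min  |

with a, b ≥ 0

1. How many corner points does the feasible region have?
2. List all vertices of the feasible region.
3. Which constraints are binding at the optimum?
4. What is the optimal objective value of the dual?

1. 3
2. (0, 0), (2.5, 0), (0, 5)
3. C4, a ≥ 0
4. -20 (by strong duality, equal to the primal optimum)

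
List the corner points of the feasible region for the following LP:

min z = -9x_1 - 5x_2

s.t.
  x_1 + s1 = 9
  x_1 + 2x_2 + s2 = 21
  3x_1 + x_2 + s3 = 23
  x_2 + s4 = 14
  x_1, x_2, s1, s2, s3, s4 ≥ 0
Each vertex is the intersection of two constraint boundaries that also satisfies all remaining constraints:
  x_1 = 0 and x_2 = 0 → (0, 0)
  3x_1 + x_2 = 23 and x_2 = 0 → (7.667, 0)
  x_1 + 2x_2 = 21 and 3x_1 + x_2 = 23 → (5, 8)
  x_1 + 2x_2 = 21 and x_1 = 0 → (0, 10.5)

Vertices: (0, 0), (7.667, 0), (5, 8), (0, 10.5)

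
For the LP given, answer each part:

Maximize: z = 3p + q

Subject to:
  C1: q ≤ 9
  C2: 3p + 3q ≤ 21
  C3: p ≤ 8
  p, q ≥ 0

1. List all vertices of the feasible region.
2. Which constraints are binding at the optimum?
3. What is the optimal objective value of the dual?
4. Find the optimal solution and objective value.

1. (0, 0), (7, 0), (0, 7)
2. C2, q ≥ 0
3. 21 (by strong duality, equal to the primal optimum)
4. p = 7, q = 0, z = 21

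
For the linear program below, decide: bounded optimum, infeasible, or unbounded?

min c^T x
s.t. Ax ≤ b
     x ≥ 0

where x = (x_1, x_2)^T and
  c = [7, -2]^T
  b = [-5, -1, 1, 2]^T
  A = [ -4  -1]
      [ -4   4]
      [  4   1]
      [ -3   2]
One constraint requires 4x_1 + x_2 ≤ 1, while the constraint -4x_1 - x_2 ≤ -5 is equivalent to 4x_1 + x_2 ≥ 5. Together they would need 5 ≤ 4x_1 + x_2 ≤ 1, which is impossible since 5 > 1. No point satisfies all constraints.

Infeasible: no point satisfies all constraints simultaneously.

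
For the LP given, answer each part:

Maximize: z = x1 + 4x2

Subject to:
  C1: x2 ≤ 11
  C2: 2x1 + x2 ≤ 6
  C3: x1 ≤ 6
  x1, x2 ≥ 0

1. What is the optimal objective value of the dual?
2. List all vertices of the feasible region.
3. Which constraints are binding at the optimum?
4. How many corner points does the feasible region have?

1. 24 (by strong duality, equal to the primal optimum)
2. (0, 0), (3, 0), (0, 6)
3. C2, x1 ≥ 0
4. 3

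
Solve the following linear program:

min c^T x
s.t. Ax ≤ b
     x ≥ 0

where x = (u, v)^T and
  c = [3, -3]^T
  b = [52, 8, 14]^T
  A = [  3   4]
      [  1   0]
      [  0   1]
u = 0, v = 13, z = -39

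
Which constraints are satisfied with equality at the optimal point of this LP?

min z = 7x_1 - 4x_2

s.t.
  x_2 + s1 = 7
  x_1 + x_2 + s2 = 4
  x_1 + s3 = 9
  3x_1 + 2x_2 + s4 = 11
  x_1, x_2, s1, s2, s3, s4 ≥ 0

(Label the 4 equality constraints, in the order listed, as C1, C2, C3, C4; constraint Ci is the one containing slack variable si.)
Optimal: x_1 = 0, x_2 = 4
Binding: C2, x_1 ≥ 0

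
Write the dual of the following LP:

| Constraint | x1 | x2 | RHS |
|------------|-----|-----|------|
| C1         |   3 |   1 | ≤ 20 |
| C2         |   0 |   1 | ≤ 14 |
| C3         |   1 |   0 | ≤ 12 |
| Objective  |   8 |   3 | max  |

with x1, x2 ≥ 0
Minimize: z = 20y1 + 14y2 + 12y3

Subject to:
  C1: -3y1 - y3 ≤ -8
  C2: -y1 - y2 ≤ -3
  y1, y2, y3 ≥ 0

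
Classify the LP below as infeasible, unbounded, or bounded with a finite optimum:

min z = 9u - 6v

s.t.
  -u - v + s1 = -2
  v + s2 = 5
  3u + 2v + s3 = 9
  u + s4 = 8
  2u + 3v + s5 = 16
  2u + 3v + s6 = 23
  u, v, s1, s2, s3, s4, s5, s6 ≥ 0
The point (0, 4.5) satisfies every constraint, so the LP is feasible; the constraints give u ≤ 8 and v ≤ 5, which with u, v ≥ 0 keep the feasible region inside a bounded box. A feasible, bounded LP attains a finite optimum at a vertex.

The LP has an optimal solution: (0, 4.5) with z = -27.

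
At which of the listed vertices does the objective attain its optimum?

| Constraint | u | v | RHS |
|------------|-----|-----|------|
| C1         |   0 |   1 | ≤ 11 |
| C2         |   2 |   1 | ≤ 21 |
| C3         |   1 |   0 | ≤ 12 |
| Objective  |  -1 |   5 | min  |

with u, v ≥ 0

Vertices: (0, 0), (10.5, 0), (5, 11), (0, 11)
(10.5, 0) with z = -10.5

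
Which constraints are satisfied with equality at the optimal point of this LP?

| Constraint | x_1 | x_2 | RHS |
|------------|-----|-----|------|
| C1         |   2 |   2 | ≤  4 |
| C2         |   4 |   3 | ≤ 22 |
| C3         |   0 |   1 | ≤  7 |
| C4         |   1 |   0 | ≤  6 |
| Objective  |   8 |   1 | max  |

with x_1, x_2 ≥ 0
Optimal: x_1 = 2, x_2 = 0
Binding: C1, x_2 ≥ 0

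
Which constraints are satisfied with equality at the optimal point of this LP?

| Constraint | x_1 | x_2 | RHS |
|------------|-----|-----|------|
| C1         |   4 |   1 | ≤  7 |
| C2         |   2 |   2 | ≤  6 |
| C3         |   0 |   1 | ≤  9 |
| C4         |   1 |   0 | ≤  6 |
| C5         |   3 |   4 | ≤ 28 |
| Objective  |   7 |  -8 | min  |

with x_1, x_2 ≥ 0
Optimal: x_1 = 0, x_2 = 3
Slack at optimum:
  C1: slack = 4
  C2: slack = 0 (binding)
  C3: slack = 6
  C4: slack = 6
  C5: slack = 16
  x_1 ≥ 0: x_1 = 0 (binding)
  x_2 ≥ 0: x_2 = 3
Binding constraints: C2, x_1 ≥ 0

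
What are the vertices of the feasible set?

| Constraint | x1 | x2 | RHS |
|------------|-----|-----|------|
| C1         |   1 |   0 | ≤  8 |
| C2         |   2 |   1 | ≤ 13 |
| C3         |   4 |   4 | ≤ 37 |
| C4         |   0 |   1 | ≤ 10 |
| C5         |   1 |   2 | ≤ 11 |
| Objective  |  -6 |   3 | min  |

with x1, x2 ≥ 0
Each vertex is the intersection of two constraint boundaries that also satisfies all remaining constraints:
  x1 = 0 and x2 = 0 → (0, 0)
  2x1 + x2 = 13 and x2 = 0 → (6.5, 0)
  2x1 + x2 = 13 and x1 + 2x2 = 11 → (5, 3)
  x1 + 2x2 = 11 and x1 = 0 → (0, 5.5)

Vertices: (0, 0), (6.5, 0), (5, 3), (0, 5.5)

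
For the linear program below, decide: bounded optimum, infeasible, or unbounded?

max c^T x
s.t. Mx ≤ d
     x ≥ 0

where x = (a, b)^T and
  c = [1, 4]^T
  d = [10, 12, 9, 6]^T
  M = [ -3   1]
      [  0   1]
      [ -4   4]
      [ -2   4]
Feasible point: (0, 0) satisfies every constraint, so the LP is feasible.
Direction d = (1, 0): for each constraint row a, a·d ≤ 0 —
  (-3)(1) + (1)(0) = -3 ≤ 0
  (0)(1) + (1)(0) = 0 ≤ 0
  (-4)(1) + (4)(0) = -4 ≤ 0
  (-2)(1) + (4)(0) = -2 ≤ 0
and d ≥ 0, so (0, 0) + t·d stays feasible for every t ≥ 0. Along this ray z = a + 4b changes by 1 per unit t, so z → +∞.

The LP is unbounded; z can be made arbitrarily large.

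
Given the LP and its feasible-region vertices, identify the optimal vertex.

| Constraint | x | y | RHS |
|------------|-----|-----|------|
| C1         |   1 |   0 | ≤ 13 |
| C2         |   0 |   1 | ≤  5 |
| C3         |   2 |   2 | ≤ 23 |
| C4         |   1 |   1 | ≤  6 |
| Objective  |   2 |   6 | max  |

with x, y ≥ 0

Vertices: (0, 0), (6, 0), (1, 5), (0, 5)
(1, 5) with z = 32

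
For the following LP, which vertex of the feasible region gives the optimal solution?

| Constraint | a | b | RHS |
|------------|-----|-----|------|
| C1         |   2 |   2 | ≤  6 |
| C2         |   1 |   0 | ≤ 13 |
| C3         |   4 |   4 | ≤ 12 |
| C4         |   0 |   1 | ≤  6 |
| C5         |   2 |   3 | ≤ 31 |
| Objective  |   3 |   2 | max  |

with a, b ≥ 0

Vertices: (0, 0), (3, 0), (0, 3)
Evaluating z = 3a + 2b at each vertex:
  (0, 0): z = 0
  (3, 0): z = 9
  (0, 3): z = 6

The largest value is z = 9, attained at (3, 0).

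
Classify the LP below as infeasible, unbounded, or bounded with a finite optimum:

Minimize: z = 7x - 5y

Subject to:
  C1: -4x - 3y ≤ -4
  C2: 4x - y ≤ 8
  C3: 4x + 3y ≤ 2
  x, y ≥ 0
C3 requires 4x + 3y ≤ 2, while C1 (-4x - 3y ≤ -4) is equivalent to 4x + 3y ≥ 4. Together they would need 4 ≤ 4x + 3y ≤ 2, which is impossible since 4 > 2. No point satisfies all constraints.

Infeasible: no point satisfies all constraints simultaneously.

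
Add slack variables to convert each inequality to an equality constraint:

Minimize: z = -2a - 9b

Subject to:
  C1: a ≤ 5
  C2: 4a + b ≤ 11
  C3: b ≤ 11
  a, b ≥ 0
min z = -2a - 9b

s.t.
  a + s1 = 5
  4a + b + s2 = 11
  b + s3 = 11
  a, b, s1, s2, s3 ≥ 0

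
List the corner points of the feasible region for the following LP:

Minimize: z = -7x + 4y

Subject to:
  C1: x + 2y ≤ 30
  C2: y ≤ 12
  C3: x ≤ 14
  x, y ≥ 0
Each vertex is the intersection of two constraint boundaries that also satisfies all remaining constraints:
  x = 0 and y = 0 → (0, 0)
  x = 14 and y = 0 → (14, 0)
  x + 2y = 30 and x = 14 → (14, 8)
  x + 2y = 30 and y = 12 → (6, 12)
  y = 12 and x = 0 → (0, 12)

Vertices: (0, 0), (14, 0), (14, 8), (6, 12), (0, 12)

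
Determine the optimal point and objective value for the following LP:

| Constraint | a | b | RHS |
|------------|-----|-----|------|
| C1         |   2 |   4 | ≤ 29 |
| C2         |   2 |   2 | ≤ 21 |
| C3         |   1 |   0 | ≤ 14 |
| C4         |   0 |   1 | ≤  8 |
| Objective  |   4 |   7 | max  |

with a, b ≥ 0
a = 6.5, b = 4, z = 54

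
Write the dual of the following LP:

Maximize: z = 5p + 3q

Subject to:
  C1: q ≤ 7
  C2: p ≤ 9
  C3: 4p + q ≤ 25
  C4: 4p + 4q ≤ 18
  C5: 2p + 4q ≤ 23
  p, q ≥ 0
Minimize: z = 7y1 + 9y2 + 25y3 + 18y4 + 23y5

Subject to:
  C1: -y2 - 4y3 - 4y4 - 2y5 ≤ -5
  C2: -y1 - y3 - 4y4 - 4y5 ≤ -3
  y1, y2, y3, y4, y5 ≥ 0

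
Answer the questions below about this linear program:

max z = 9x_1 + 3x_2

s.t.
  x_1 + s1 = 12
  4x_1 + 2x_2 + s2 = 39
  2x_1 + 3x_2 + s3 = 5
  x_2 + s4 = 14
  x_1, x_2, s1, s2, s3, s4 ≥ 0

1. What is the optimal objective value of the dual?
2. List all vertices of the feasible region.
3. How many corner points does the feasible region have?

1. 22.5 (by strong duality, equal to the primal optimum)
2. (0, 0), (2.5, 0), (0, 1.667)
3. 3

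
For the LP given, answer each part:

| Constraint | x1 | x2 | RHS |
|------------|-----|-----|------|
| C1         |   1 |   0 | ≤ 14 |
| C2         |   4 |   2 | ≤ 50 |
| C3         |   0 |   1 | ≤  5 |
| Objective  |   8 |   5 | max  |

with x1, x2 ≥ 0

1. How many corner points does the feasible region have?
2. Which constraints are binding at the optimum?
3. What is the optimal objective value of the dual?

1. 4
2. C2, C3
3. 105 (by strong duality, equal to the primal optimum)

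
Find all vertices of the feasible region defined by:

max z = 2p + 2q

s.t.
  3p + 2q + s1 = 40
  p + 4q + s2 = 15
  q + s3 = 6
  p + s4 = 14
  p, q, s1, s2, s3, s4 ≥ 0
Each vertex is the intersection of two constraint boundaries that also satisfies all remaining constraints:
  p = 0 and q = 0 → (0, 0)
  3p + 2q = 40 and q = 0 → (13.33, 0)
  3p + 2q = 40 and p + 4q = 15 → (13, 0.5)
  p + 4q = 15 and p = 0 → (0, 3.75)

Vertices: (0, 0), (13.33, 0), (13, 0.5), (0, 3.75)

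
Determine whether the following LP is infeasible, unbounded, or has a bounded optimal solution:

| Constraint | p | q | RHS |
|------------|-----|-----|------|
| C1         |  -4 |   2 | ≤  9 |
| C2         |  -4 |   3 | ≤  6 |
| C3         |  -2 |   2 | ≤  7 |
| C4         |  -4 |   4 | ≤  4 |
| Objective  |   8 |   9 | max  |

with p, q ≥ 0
Feasible point: (0, 0) satisfies every constraint, so the LP is feasible.
Direction d = (1, 0): for each constraint row a, a·d ≤ 0 —
  (-4)(1) + (2)(0) = -4 ≤ 0
  (-4)(1) + (3)(0) = -4 ≤ 0
  (-2)(1) + (2)(0) = -2 ≤ 0
  (-4)(1) + (4)(0) = -4 ≤ 0
and d ≥ 0, so (0, 0) + t·d stays feasible for every t ≥ 0. Along this ray z = 8p + 9q changes by 8 per unit t, so z → +∞.

The LP is unbounded; z can be made arbitrarily large.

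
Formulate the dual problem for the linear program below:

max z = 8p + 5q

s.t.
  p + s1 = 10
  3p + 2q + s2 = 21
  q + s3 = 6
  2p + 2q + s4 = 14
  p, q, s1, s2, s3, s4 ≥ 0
Minimize: z = 10y1 + 21y2 + 6y3 + 14y4

Subject to:
  C1: -y1 - 3y2 - 2y4 ≤ -8
  C2: -2y2 - y3 - 2y4 ≤ -5
  y1, y2, y3, y4 ≥ 0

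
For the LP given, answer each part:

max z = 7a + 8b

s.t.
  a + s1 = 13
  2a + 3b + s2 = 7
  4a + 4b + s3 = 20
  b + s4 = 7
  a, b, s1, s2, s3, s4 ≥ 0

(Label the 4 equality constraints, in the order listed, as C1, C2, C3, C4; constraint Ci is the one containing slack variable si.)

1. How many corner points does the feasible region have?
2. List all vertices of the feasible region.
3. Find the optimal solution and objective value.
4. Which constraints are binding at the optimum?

1. 3
2. (0, 0), (3.5, 0), (0, 2.333)
3. a = 3.5, b = 0, z = 24.5
4. C2, b ≥ 0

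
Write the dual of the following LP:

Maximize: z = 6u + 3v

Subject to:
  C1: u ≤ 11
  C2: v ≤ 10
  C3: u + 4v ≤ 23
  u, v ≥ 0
Minimize: z = 11y1 + 10y2 + 23y3

Subject to:
  C1: -y1 - y3 ≤ -6
  C2: -y2 - 4y3 ≤ -3
  y1, y2, y3 ≥ 0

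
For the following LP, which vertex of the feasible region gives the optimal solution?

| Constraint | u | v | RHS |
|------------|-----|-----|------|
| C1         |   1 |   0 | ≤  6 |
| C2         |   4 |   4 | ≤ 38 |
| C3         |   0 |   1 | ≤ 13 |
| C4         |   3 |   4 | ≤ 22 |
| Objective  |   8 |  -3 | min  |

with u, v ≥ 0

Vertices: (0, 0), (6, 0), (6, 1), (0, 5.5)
Evaluating z = 8u - 3v at each vertex:
  (0, 0): z = 0
  (6, 0): z = 48
  (6, 1): z = 45
  (0, 5.5): z = -16.5

The smallest value is z = -16.5, attained at (0, 5.5).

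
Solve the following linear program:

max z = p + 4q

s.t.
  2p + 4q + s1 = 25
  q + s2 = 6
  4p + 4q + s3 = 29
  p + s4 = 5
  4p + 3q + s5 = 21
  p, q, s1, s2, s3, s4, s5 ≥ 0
p = 0.5, q = 6, z = 24.5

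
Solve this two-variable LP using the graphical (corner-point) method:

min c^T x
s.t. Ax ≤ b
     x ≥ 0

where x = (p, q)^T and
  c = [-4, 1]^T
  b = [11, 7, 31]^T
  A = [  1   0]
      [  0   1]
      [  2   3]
p = 11, q = 0, z = -44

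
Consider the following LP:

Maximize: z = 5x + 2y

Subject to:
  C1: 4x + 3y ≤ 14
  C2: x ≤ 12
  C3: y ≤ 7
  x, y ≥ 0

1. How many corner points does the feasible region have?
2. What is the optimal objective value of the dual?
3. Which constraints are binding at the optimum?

1. 3
2. 17.5 (by strong duality, equal to the primal optimum)
3. C1, y ≥ 0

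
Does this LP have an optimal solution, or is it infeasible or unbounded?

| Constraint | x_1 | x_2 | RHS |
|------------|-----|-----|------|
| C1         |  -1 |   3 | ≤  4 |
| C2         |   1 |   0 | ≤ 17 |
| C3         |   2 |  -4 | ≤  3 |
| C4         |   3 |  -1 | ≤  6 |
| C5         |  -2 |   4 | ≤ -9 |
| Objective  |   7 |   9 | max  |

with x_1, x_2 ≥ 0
C3 requires 2x_1 - 4x_2 ≤ 3, while C5 (-2x_1 + 4x_2 ≤ -9) is equivalent to 2x_1 - 4x_2 ≥ 9. Together they would need 9 ≤ 2x_1 - 4x_2 ≤ 3, which is impossible since 9 > 3. No point satisfies all constraints.

The feasible region is empty; the LP is infeasible.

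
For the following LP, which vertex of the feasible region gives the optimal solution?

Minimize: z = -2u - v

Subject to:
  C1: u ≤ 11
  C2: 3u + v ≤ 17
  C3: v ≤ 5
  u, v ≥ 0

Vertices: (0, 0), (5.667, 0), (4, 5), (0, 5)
(4, 5) with z = -13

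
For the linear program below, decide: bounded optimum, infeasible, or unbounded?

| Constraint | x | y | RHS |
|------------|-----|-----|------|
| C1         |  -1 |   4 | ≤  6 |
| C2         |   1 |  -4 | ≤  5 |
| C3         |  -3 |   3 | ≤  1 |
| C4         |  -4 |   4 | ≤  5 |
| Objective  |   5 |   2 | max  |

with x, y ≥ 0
Feasible point: (0, 0) satisfies every constraint, so the LP is feasible.
Direction d = (4, 1): for each constraint row a, a·d ≤ 0 —
  (-1)(4) + (4)(1) = 0 ≤ 0
  (1)(4) + (-4)(1) = 0 ≤ 0
  (-3)(4) + (3)(1) = -9 ≤ 0
  (-4)(4) + (4)(1) = -12 ≤ 0
and d ≥ 0, so (0, 0) + t·d stays feasible for every t ≥ 0. Along this ray z = 5x + 2y changes by 22 per unit t, so z → +∞.

Unbounded: there is a feasible ray along which z → +∞.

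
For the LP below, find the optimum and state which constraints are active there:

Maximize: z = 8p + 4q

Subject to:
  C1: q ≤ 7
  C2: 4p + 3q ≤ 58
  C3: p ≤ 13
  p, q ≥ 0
Optimal: p = 13, q = 2
Binding: C2, C3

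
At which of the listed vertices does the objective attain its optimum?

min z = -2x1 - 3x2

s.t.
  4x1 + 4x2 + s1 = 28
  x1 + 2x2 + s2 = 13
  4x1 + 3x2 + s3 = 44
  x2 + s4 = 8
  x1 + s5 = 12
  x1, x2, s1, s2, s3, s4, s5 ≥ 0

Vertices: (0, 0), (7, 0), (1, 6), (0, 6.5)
Evaluating z = -2x1 - 3x2 at each vertex:
  (0, 0): z = 0
  (7, 0): z = -14
  (1, 6): z = -20
  (0, 6.5): z = -19.5

The smallest value is z = -20, attained at (1, 6).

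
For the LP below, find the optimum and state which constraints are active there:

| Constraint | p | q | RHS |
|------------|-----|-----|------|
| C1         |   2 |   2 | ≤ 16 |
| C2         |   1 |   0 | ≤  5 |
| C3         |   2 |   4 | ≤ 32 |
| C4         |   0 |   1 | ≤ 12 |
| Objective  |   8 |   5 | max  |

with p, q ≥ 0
Optimal: p = 5, q = 3
Slack at optimum:
  C1: slack = 0 (binding)
  C2: slack = 0 (binding)
  C3: slack = 10
  C4: slack = 9
  p ≥ 0: p = 5
  q ≥ 0: q = 3
Binding constraints: C1, C2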